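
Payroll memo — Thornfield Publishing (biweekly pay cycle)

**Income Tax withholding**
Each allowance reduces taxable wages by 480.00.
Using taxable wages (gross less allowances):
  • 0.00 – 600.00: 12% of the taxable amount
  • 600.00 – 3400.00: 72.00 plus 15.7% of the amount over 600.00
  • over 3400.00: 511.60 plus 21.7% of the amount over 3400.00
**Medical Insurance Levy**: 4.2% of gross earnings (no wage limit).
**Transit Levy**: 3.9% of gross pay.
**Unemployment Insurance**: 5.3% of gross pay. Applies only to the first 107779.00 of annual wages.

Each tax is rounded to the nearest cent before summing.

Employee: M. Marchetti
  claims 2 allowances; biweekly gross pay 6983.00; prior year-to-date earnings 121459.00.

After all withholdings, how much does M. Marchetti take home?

5336.58

Income Tax: taxable = 6983.00 − 2×480.00 = 6023.00
  511.60 + 21.7% × (6023.00 − 3400.00) = 511.60 + 21.7% × 2623.00 = 1080.79
Medical Insurance Levy: 4.2% × 6983.00 = 293.29
Transit Levy: 3.9% × 6983.00 = 272.34
Unemployment Insurance: YTD 121459.00 ≥ cap 107779.00 → 0.00
Total withheld: 1080.79 + 293.29 + 272.34 + 0.00 = 1646.42
Net pay: 6983.00 − 1646.42 = 5336.58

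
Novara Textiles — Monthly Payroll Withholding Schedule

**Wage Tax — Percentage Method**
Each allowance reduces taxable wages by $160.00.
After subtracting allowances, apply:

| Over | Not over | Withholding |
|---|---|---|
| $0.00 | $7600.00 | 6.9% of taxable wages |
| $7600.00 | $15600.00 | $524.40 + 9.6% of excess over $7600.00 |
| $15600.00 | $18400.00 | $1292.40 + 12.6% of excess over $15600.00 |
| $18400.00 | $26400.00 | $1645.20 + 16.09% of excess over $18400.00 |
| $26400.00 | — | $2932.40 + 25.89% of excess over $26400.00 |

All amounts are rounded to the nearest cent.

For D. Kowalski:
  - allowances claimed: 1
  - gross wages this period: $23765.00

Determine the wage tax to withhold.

Wage Tax: taxable = $23765.00 − 1×$160.00 = $23605.00
  $1645.20 + 16.09% × ($23605.00 − $18400.00) = $1645.20 + 16.09% × $5205.00 = $2482.68

$2482.68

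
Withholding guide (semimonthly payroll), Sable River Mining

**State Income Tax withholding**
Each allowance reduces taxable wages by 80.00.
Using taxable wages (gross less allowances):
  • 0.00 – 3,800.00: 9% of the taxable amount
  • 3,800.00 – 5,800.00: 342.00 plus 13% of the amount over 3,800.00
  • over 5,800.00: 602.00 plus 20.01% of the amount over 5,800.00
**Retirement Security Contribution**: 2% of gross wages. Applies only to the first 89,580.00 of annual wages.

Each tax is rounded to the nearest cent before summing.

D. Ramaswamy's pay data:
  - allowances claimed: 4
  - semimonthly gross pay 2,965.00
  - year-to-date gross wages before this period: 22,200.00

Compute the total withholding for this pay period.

State Income Tax: taxable = 2,965.00 − 4×80.00 = 2,645.00
  9% × 2,645.00 = 238.05
Retirement Security Contribution: 2% × 2,965.00 = 59.30
Total: 238.05 + 59.30 = 297.35

297.35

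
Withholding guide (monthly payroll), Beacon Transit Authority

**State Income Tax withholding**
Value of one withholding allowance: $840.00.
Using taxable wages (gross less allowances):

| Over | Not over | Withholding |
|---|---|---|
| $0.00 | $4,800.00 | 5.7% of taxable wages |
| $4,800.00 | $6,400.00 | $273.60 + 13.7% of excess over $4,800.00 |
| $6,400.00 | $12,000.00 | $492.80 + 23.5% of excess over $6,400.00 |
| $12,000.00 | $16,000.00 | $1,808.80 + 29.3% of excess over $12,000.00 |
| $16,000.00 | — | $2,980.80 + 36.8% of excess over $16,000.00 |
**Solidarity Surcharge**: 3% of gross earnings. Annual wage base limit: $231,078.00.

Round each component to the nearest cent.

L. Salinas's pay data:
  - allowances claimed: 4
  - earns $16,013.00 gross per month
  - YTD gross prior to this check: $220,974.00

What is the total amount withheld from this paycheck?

$2,303.25

State Income Tax: taxable = $16,013.00 − 4×$840.00 = $12,653.00
  $1,808.80 + 29.3% × ($12,653.00 − $12,000.00) = $1,808.80 + 29.3% × $653.00 = $2,000.13
Solidarity Surcharge: cap $231,078.00 − YTD $220,974.00 = $10,104.00 subject; 3% × $10,104.00 = $303.12
Total: $2,000.13 + $303.12 = $2,303.25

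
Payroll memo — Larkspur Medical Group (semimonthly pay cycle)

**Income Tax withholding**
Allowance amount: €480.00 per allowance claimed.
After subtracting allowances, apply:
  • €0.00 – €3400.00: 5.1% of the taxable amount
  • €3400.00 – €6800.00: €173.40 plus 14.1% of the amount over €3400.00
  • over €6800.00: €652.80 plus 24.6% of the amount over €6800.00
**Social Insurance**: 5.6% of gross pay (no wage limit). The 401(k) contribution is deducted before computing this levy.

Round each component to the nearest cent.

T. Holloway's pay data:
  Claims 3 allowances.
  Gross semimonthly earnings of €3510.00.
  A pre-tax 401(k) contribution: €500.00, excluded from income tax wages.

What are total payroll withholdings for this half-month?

Income Tax: taxable = €3510.00 − €500.00 − 3×€480.00 = €1570.00
  5.1% × €1570.00 = €80.07
Social Insurance: 5.6% × €3010.00 = €168.56
Total: €80.07 + €168.56 = €248.63

€248.63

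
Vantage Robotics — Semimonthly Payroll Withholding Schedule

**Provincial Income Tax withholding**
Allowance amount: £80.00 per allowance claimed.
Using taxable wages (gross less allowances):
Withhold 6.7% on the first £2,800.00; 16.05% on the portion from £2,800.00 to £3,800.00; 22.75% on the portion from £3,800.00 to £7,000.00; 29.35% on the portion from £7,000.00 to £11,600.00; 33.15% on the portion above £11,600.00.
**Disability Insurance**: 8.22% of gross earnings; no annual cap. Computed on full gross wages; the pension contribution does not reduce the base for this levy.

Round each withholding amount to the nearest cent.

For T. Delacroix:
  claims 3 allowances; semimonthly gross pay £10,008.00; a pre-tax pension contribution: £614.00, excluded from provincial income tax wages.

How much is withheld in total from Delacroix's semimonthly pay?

£2,530.96

Provincial Income Tax: taxable = £10,008.00 − £614.00 − 3×£80.00 = £9,154.00
  £1,076.10 + 29.35% × (£9,154.00 − £7,000.00) = £1,076.10 + 29.35% × £2,154.00 = £1,708.30
Disability Insurance: 8.22% × £10,008.00 = £822.66
Total: £1,708.30 + £822.66 = £2,530.96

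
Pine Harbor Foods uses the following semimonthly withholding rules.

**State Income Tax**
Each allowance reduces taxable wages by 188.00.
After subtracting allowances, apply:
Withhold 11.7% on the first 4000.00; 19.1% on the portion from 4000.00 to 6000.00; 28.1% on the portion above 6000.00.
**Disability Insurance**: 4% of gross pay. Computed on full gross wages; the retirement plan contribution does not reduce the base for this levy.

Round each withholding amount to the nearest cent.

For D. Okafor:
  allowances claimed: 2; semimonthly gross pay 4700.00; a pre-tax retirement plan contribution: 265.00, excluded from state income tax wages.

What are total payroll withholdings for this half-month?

667.27

State Income Tax: taxable = 4700.00 − 265.00 − 2×188.00 = 4059.00
  468.00 + 19.1% × (4059.00 − 4000.00) = 468.00 + 19.1% × 59.00 = 479.27
Disability Insurance: 4% × 4700.00 = 188.00
Total: 479.27 + 188.00 = 667.27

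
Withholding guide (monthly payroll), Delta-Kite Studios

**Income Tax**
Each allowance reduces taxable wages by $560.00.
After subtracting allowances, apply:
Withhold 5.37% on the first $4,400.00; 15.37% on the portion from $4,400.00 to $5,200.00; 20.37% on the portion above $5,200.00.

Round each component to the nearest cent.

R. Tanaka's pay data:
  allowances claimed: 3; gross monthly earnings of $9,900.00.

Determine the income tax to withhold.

Income Tax: taxable = $9,900.00 − 3×$560.00 = $8,220.00
  $359.24 + 20.37% × ($8,220.00 − $5,200.00) = $359.24 + 20.37% × $3,020.00 = $974.41

$974.41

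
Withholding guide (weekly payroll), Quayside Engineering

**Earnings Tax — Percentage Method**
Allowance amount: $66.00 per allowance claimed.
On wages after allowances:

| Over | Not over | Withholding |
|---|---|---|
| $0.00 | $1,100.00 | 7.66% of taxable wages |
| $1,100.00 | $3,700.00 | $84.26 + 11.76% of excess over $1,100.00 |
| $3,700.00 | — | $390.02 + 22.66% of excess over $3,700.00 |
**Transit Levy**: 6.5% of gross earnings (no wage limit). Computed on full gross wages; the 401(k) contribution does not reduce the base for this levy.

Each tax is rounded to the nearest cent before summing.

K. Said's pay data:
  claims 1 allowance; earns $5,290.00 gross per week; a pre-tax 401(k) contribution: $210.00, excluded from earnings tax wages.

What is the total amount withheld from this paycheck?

$1,031.62

Earnings Tax: taxable = $5,290.00 − $210.00 − 1×$66.00 = $5,014.00
  $390.02 + 22.66% × ($5,014.00 − $3,700.00) = $390.02 + 22.66% × $1,314.00 = $687.77
Transit Levy: 6.5% × $5,290.00 = $343.85
Total: $687.77 + $343.85 = $1,031.62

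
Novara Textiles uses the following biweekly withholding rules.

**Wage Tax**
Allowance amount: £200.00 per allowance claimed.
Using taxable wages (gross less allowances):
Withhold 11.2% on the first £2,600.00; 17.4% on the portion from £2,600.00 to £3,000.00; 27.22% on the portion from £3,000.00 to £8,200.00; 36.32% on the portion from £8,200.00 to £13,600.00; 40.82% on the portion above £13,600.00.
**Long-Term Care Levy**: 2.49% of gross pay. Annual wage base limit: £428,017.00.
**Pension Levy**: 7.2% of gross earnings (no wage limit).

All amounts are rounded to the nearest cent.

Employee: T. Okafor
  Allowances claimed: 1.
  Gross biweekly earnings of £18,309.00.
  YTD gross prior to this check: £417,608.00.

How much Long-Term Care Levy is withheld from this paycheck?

Long-Term Care Levy: cap £428,017.00 − YTD £417,608.00 = £10,409.00 subject; 2.49% × £10,409.00 = £259.18

£259.18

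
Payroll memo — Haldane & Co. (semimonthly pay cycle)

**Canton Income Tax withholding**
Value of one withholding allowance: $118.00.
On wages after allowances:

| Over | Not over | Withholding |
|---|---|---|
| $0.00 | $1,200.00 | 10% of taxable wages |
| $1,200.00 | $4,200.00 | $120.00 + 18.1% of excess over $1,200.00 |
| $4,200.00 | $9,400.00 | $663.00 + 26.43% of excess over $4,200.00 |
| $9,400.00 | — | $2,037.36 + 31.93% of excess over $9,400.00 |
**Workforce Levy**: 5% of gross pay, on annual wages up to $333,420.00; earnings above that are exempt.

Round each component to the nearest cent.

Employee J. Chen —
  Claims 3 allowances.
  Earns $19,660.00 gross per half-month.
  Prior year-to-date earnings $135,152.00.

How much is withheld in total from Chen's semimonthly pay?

$6,183.35

Canton Income Tax: taxable = $19,660.00 − 3×$118.00 = $19,306.00
  $2,037.36 + 31.93% × ($19,306.00 − $9,400.00) = $2,037.36 + 31.93% × $9,906.00 = $5,200.35
Workforce Levy: 5% × $19,660.00 = $983.00
Total: $5,200.35 + $983.00 = $6,183.35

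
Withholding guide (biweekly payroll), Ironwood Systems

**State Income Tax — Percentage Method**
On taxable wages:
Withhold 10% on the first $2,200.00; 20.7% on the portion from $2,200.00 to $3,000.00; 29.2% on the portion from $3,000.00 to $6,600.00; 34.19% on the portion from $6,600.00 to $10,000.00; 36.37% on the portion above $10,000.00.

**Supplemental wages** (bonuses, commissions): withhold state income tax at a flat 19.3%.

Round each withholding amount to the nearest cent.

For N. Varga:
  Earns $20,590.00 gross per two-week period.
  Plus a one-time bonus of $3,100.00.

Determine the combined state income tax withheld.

$7,049.14

State Income Tax: taxable = $20,590.00
  $2,599.26 + 36.37% × ($20,590.00 − $10,000.00) = $2,599.26 + 36.37% × $10,590.00 = $6,450.84
Supplemental (19.3% flat on bonus): 19.3% × $3,100.00 = $598.30
Total state income tax: $6,450.84 + $598.30 = $7,049.14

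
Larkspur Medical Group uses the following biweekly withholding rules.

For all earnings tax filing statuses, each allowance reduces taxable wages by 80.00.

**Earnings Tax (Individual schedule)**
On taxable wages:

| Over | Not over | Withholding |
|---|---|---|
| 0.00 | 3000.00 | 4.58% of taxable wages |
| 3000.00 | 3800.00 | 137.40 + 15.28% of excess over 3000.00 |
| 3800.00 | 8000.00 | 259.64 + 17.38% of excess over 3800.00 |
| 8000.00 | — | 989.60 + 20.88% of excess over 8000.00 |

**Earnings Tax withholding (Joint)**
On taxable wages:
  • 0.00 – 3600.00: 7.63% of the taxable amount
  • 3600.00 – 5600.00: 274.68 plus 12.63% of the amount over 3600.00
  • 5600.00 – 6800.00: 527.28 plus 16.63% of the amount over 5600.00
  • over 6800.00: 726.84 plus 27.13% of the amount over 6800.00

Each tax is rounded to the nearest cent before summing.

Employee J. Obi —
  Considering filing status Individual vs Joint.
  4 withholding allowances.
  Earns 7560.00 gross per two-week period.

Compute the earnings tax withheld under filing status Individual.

857.51

Earnings Tax (Individual): taxable = 7560.00 − 4×80.00 = 7240.00
  259.64 + 17.38% × (7240.00 − 3800.00) = 259.64 + 17.38% × 3440.00 = 857.51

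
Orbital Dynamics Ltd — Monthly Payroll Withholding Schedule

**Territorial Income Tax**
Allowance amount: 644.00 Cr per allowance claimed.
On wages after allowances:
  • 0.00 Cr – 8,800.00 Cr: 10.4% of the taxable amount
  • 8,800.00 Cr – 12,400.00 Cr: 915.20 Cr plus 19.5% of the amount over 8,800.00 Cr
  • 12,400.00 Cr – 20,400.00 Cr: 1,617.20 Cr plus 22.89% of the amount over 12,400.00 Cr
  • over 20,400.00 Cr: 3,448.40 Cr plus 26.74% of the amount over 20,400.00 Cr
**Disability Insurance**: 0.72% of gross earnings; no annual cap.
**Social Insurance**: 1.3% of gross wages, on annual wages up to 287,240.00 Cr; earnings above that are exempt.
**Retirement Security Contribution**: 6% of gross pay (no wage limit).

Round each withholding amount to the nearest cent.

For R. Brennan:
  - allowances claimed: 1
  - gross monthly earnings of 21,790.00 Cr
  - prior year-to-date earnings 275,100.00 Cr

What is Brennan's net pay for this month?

Territorial Income Tax: taxable = 21,790.00 Cr − 1×644.00 Cr = 21,146.00 Cr
  3,448.40 Cr + 26.74% × (21,146.00 Cr − 20,400.00 Cr) = 3,448.40 Cr + 26.74% × 746.00 Cr = 3,647.88 Cr
Disability Insurance: 0.72% × 21,790.00 Cr = 156.89 Cr
Social Insurance: cap 287,240.00 Cr − YTD 275,100.00 Cr = 12,140.00 Cr subject; 1.3% × 12,140.00 Cr = 157.82 Cr
Retirement Security Contribution: 6% × 21,790.00 Cr = 1,307.40 Cr
Total withheld: 3,647.88 Cr + 156.89 Cr + 157.82 Cr + 1,307.40 Cr = 5,269.99 Cr
Net pay: 21,790.00 Cr − 5,269.99 Cr = 16,520.01 Cr

16,520.01 Cr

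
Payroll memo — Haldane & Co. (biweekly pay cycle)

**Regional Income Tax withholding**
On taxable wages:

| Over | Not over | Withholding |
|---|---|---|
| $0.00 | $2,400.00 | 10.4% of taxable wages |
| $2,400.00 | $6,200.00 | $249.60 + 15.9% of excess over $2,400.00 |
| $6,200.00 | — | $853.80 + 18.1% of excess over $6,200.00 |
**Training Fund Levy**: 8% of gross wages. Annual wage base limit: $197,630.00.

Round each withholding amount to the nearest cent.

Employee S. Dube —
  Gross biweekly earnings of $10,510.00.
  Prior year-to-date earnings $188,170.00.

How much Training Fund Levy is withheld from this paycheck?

Training Fund Levy: cap $197,630.00 − YTD $188,170.00 = $9,460.00 subject; 8% × $9,460.00 = $756.80

$756.80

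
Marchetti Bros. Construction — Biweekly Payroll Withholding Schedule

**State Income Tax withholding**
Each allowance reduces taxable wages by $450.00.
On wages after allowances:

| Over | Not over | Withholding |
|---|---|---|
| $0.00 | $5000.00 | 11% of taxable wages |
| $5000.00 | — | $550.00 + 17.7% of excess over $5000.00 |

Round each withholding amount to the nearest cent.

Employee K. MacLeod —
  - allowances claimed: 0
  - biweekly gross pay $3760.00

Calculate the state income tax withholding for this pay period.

$413.60

State Income Tax: taxable = $3760.00
  11% × $3760.00 = $413.60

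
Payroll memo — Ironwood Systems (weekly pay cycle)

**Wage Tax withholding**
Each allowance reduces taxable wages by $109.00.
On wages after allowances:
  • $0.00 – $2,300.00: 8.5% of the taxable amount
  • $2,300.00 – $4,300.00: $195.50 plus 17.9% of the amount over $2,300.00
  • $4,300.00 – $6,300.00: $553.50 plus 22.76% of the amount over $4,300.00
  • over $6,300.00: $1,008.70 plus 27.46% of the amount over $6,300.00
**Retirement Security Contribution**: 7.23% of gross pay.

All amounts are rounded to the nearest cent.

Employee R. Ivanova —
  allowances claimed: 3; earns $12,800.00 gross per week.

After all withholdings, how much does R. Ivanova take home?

$9,170.75

Wage Tax: taxable = $12,800.00 − 3×$109.00 = $12,473.00
  $1,008.70 + 27.46% × ($12,473.00 − $6,300.00) = $1,008.70 + 27.46% × $6,173.00 = $2,703.81
Retirement Security Contribution: 7.23% × $12,800.00 = $925.44
Total withheld: $2,703.81 + $925.44 = $3,629.25
Net pay: $12,800.00 − $3,629.25 = $9,170.75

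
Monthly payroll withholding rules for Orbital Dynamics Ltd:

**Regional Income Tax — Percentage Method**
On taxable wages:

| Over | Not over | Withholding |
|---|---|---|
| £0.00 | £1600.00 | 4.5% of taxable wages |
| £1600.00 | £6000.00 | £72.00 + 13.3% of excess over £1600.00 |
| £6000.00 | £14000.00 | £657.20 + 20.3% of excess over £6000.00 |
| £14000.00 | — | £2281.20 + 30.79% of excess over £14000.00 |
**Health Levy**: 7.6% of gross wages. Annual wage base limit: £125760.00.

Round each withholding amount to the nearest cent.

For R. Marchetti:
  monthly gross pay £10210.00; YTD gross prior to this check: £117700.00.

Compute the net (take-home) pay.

Regional Income Tax: taxable = £10210.00
  £657.20 + 20.3% × (£10210.00 − £6000.00) = £657.20 + 20.3% × £4210.00 = £1511.83
Health Levy: cap £125760.00 − YTD £117700.00 = £8060.00 subject; 7.6% × £8060.00 = £612.56
Total withheld: £1511.83 + £612.56 = £2124.39
Net pay: £10210.00 − £2124.39 = £8085.61

£8085.61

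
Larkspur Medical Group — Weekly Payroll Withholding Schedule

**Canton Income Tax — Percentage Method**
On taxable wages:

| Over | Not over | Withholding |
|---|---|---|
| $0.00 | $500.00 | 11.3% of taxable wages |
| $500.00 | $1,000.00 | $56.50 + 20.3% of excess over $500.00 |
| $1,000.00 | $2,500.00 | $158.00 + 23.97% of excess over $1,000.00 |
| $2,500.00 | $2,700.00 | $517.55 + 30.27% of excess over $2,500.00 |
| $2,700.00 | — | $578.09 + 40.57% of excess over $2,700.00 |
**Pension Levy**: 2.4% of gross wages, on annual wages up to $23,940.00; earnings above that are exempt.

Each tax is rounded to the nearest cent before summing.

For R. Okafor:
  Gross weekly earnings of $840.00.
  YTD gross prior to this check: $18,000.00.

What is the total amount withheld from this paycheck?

$145.68

Canton Income Tax: taxable = $840.00
  $56.50 + 20.3% × ($840.00 − $500.00) = $56.50 + 20.3% × $340.00 = $125.52
Pension Levy: 2.4% × $840.00 = $20.16
Total: $125.52 + $20.16 = $145.68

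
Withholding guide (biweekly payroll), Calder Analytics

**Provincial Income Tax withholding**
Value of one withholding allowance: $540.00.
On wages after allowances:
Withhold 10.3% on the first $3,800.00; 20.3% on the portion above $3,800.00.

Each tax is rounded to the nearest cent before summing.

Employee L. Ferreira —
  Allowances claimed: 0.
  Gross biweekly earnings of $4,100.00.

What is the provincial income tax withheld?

$452.30

Provincial Income Tax: taxable = $4,100.00
  $391.40 + 20.3% × ($4,100.00 − $3,800.00) = $391.40 + 20.3% × $300.00 = $452.30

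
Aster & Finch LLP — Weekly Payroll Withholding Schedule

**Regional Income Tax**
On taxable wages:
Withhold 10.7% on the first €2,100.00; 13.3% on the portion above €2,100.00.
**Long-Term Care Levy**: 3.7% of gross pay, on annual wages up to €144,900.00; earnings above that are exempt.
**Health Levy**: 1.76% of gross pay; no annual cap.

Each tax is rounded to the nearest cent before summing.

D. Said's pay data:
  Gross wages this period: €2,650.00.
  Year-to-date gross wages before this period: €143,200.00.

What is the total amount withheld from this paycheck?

Regional Income Tax: taxable = €2,650.00
  €224.70 + 13.3% × (€2,650.00 − €2,100.00) = €224.70 + 13.3% × €550.00 = €297.85
Long-Term Care Levy: cap €144,900.00 − YTD €143,200.00 = €1,700.00 subject; 3.7% × €1,700.00 = €62.90
Health Levy: 1.76% × €2,650.00 = €46.64
Total: €297.85 + €62.90 + €46.64 = €407.39

€407.39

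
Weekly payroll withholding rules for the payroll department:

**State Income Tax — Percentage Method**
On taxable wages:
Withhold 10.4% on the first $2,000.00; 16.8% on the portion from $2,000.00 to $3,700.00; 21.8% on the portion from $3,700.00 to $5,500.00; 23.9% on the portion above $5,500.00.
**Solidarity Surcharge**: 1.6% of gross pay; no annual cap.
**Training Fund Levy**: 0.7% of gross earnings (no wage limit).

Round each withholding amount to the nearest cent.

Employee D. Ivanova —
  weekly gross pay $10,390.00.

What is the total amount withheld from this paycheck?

$2,293.68

State Income Tax: taxable = $10,390.00
  $886.00 + 23.9% × ($10,390.00 − $5,500.00) = $886.00 + 23.9% × $4,890.00 = $2,054.71
Solidarity Surcharge: 1.6% × $10,390.00 = $166.24
Training Fund Levy: 0.7% × $10,390.00 = $72.73
Total: $2,054.71 + $166.24 + $72.73 = $2,293.68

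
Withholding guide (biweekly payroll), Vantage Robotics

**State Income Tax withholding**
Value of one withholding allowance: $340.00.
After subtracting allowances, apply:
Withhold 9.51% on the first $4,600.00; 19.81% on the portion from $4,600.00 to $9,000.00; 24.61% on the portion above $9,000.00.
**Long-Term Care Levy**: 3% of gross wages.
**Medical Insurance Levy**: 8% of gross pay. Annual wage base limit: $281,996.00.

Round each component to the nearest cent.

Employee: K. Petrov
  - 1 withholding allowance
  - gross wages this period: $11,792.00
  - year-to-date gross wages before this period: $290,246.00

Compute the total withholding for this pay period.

$2,266.30

State Income Tax: taxable = $11,792.00 − 1×$340.00 = $11,452.00
  $1,309.10 + 24.61% × ($11,452.00 − $9,000.00) = $1,309.10 + 24.61% × $2,452.00 = $1,912.54
Long-Term Care Levy: 3% × $11,792.00 = $353.76
Medical Insurance Levy: YTD $290,246.00 ≥ cap $281,996.00 → $0.00
Total: $1,912.54 + $353.76 + $0.00 = $2,266.30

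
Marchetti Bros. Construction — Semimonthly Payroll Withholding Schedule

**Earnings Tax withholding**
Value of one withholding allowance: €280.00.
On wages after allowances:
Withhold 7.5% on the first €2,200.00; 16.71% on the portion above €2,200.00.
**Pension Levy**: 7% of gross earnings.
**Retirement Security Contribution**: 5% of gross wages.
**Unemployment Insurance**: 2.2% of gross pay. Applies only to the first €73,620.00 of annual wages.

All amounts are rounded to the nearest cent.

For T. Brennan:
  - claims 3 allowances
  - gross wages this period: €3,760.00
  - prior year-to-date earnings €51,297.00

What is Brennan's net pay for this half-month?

Earnings Tax: taxable = €3,760.00 − 3×€280.00 = €2,920.00
  €165.00 + 16.71% × (€2,920.00 − €2,200.00) = €165.00 + 16.71% × €720.00 = €285.31
Pension Levy: 7% × €3,760.00 = €263.20
Retirement Security Contribution: 5% × €3,760.00 = €188.00
Unemployment Insurance: 2.2% × €3,760.00 = €82.72
Total withheld: €285.31 + €263.20 + €188.00 + €82.72 = €819.23
Net pay: €3,760.00 − €819.23 = €2,940.77

€2,940.77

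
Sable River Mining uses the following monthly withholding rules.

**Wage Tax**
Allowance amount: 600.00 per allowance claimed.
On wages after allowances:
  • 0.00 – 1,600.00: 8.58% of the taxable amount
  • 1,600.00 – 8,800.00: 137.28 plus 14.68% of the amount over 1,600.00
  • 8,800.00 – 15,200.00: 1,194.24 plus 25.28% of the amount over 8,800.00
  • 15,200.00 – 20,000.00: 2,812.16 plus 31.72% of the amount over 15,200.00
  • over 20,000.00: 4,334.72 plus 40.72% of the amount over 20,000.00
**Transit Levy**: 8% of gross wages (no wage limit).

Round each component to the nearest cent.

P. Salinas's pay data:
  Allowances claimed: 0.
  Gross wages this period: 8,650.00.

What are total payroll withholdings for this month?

Wage Tax: taxable = 8,650.00
  137.28 + 14.68% × (8,650.00 − 1,600.00) = 137.28 + 14.68% × 7,050.00 = 1,172.22
Transit Levy: 8% × 8,650.00 = 692.00
Total: 1,172.22 + 692.00 = 1,864.22

1,864.22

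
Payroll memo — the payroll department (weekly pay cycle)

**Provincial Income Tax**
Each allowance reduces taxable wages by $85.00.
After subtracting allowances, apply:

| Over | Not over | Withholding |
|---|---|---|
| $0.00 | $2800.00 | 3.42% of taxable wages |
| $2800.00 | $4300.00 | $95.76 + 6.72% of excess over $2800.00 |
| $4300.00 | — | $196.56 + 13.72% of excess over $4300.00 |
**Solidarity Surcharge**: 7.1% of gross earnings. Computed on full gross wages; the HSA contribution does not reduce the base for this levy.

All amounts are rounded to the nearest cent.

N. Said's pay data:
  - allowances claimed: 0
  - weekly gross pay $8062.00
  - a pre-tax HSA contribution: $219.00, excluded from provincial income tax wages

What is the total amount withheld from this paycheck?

$1255.06

Provincial Income Tax: taxable = $8062.00 − $219.00 = $7843.00
  $196.56 + 13.72% × ($7843.00 − $4300.00) = $196.56 + 13.72% × $3543.00 = $682.66
Solidarity Surcharge: 7.1% × $8062.00 = $572.40
Total: $682.66 + $572.40 = $1255.06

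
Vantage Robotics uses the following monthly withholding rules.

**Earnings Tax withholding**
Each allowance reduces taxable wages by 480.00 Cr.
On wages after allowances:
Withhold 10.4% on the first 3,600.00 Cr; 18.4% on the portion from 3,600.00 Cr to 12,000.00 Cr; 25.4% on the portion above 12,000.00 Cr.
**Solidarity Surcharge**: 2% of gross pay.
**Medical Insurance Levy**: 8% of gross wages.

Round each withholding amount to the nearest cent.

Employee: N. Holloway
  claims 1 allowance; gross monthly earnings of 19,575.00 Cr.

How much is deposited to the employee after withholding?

13,895.37 Cr

Earnings Tax: taxable = 19,575.00 Cr − 1×480.00 Cr = 19,095.00 Cr
  1,920.00 Cr + 25.4% × (19,095.00 Cr − 12,000.00 Cr) = 1,920.00 Cr + 25.4% × 7,095.00 Cr = 3,722.13 Cr
Solidarity Surcharge: 2% × 19,575.00 Cr = 391.50 Cr
Medical Insurance Levy: 8% × 19,575.00 Cr = 1,566.00 Cr
Total withheld: 3,722.13 Cr + 391.50 Cr + 1,566.00 Cr = 5,679.63 Cr
Net pay: 19,575.00 Cr − 5,679.63 Cr = 13,895.37 Cr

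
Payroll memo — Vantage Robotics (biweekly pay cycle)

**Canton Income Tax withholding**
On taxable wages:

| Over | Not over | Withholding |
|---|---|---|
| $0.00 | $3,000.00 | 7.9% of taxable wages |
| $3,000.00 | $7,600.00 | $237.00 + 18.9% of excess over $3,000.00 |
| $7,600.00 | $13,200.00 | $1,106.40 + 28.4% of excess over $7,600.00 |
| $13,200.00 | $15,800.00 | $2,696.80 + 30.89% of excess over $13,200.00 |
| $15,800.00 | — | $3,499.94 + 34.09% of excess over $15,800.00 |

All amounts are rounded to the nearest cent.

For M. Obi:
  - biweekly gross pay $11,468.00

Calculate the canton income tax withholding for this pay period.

Canton Income Tax: taxable = $11,468.00
  $1,106.40 + 28.4% × ($11,468.00 − $7,600.00) = $1,106.40 + 28.4% × $3,868.00 = $2,204.91

$2,204.91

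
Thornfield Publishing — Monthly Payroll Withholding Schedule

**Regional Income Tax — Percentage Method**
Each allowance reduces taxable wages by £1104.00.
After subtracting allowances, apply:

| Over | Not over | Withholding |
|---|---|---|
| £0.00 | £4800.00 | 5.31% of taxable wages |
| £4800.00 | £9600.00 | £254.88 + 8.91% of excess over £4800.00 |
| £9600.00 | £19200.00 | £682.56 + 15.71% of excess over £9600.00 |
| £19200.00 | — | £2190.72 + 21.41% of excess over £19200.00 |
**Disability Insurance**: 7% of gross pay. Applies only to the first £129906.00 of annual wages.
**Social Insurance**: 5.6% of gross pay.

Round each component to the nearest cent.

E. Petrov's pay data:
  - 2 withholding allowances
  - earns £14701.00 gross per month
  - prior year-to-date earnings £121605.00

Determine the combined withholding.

Regional Income Tax: taxable = £14701.00 − 2×£1104.00 = £12493.00
  £682.56 + 15.71% × (£12493.00 − £9600.00) = £682.56 + 15.71% × £2893.00 = £1137.05
Disability Insurance: cap £129906.00 − YTD £121605.00 = £8301.00 subject; 7% × £8301.00 = £581.07
Social Insurance: 5.6% × £14701.00 = £823.26
Total: £1137.05 + £581.07 + £823.26 = £2541.38

£2541.38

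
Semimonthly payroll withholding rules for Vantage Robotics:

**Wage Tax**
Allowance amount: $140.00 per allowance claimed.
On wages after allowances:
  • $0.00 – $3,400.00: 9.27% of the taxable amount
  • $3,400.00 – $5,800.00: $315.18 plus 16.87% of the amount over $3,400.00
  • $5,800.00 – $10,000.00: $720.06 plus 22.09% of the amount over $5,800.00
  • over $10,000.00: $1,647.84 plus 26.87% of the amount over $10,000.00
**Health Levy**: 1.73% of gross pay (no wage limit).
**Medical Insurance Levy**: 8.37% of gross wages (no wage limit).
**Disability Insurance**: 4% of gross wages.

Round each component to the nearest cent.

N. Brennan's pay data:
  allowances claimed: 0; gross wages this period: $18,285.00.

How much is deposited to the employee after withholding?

Wage Tax: taxable = $18,285.00
  $1,647.84 + 26.87% × ($18,285.00 − $10,000.00) = $1,647.84 + 26.87% × $8,285.00 = $3,874.02
Health Levy: 1.73% × $18,285.00 = $316.33
Medical Insurance Levy: 8.37% × $18,285.00 = $1,530.45
Disability Insurance: 4% × $18,285.00 = $731.40
Total withheld: $3,874.02 + $316.33 + $1,530.45 + $731.40 = $6,452.20
Net pay: $18,285.00 − $6,452.20 = $11,832.80

$11,832.80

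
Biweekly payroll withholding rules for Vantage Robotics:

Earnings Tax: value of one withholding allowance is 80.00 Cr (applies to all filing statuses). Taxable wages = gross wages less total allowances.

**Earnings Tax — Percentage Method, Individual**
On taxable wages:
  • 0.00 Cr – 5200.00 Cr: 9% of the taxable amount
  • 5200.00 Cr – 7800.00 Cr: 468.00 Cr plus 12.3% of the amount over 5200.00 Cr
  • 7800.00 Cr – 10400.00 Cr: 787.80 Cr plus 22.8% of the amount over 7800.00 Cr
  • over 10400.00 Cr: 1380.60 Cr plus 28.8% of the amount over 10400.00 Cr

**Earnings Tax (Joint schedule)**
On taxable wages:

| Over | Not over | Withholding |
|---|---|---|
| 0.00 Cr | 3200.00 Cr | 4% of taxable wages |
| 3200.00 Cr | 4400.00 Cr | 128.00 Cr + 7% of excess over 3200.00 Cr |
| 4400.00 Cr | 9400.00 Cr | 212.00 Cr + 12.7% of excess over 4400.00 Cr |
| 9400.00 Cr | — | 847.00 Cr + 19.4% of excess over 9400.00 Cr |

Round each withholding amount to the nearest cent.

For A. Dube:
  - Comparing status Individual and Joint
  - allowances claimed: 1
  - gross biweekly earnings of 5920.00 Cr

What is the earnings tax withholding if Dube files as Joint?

Earnings Tax (Joint): taxable = 5920.00 Cr − 1×80.00 Cr = 5840.00 Cr
  212.00 Cr + 12.7% × (5840.00 Cr − 4400.00 Cr) = 212.00 Cr + 12.7% × 1440.00 Cr = 394.88 Cr

394.88 Cr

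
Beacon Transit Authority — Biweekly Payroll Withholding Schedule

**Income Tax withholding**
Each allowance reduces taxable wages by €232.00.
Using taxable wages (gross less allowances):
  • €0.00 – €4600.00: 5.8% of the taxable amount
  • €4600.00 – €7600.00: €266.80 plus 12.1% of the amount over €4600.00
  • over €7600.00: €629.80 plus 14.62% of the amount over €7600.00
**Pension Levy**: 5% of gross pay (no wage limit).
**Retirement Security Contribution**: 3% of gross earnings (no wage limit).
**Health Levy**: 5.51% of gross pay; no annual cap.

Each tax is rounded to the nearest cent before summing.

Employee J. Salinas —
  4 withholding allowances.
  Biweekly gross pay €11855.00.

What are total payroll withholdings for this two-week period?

€2717.82

Income Tax: taxable = €11855.00 − 4×€232.00 = €10927.00
  €629.80 + 14.62% × (€10927.00 − €7600.00) = €629.80 + 14.62% × €3327.00 = €1116.21
Pension Levy: 5% × €11855.00 = €592.75
Retirement Security Contribution: 3% × €11855.00 = €355.65
Health Levy: 5.51% × €11855.00 = €653.21
Total: €1116.21 + €592.75 + €355.65 + €653.21 = €2717.82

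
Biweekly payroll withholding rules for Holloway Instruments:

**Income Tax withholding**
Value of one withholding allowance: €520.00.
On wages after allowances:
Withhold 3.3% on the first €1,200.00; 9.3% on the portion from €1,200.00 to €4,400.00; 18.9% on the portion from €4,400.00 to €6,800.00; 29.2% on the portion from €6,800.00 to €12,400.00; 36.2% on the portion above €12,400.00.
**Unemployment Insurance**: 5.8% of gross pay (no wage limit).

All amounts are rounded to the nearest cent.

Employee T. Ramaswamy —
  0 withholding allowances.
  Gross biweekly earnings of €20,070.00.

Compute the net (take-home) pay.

Income Tax: taxable = €20,070.00
  €2,426.00 + 36.2% × (€20,070.00 − €12,400.00) = €2,426.00 + 36.2% × €7,670.00 = €5,202.54
Unemployment Insurance: 5.8% × €20,070.00 = €1,164.06
Total withheld: €5,202.54 + €1,164.06 = €6,366.60
Net pay: €20,070.00 − €6,366.60 = €13,703.40

€13,703.40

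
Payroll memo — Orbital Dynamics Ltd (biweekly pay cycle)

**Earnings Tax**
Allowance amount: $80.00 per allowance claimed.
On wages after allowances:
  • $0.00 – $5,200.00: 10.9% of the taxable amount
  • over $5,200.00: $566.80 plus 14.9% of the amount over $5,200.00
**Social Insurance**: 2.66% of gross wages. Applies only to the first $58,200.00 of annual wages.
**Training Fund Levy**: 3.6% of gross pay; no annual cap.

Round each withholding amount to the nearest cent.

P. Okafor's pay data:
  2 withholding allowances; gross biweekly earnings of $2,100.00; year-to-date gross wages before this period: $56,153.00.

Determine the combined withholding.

Earnings Tax: taxable = $2,100.00 − 2×$80.00 = $1,940.00
  10.9% × $1,940.00 = $211.46
Social Insurance: cap $58,200.00 − YTD $56,153.00 = $2,047.00 subject; 2.66% × $2,047.00 = $54.45
Training Fund Levy: 3.6% × $2,100.00 = $75.60
Total: $211.46 + $54.45 + $75.60 = $341.51

$341.51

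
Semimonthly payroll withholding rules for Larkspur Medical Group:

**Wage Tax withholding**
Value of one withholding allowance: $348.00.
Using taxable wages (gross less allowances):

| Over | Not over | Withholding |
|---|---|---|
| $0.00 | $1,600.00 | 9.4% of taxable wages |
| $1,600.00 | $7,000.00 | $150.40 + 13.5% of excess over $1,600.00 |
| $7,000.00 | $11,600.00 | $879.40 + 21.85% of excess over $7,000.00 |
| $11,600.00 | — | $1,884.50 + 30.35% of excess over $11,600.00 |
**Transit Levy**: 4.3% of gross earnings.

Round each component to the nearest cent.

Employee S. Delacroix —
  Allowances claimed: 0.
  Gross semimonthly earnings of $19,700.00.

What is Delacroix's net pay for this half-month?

$14,510.05

Wage Tax: taxable = $19,700.00
  $1,884.50 + 30.35% × ($19,700.00 − $11,600.00) = $1,884.50 + 30.35% × $8,100.00 = $4,342.85
Transit Levy: 4.3% × $19,700.00 = $847.10
Total withheld: $4,342.85 + $847.10 = $5,189.95
Net pay: $19,700.00 − $5,189.95 = $14,510.05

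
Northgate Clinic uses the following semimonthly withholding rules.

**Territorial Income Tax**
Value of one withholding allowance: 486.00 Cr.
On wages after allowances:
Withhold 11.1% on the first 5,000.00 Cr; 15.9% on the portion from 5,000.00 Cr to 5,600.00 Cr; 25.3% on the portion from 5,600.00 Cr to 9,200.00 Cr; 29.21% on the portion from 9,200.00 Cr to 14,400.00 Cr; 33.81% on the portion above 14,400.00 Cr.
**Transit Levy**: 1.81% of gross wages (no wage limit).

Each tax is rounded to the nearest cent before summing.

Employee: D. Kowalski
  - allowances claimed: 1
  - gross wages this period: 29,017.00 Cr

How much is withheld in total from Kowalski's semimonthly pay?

8,383.02 Cr

Territorial Income Tax: taxable = 29,017.00 Cr − 1×486.00 Cr = 28,531.00 Cr
  3,080.12 Cr + 33.81% × (28,531.00 Cr − 14,400.00 Cr) = 3,080.12 Cr + 33.81% × 14,131.00 Cr = 7,857.81 Cr
Transit Levy: 1.81% × 29,017.00 Cr = 525.21 Cr
Total: 7,857.81 Cr + 525.21 Cr = 8,383.02 Cr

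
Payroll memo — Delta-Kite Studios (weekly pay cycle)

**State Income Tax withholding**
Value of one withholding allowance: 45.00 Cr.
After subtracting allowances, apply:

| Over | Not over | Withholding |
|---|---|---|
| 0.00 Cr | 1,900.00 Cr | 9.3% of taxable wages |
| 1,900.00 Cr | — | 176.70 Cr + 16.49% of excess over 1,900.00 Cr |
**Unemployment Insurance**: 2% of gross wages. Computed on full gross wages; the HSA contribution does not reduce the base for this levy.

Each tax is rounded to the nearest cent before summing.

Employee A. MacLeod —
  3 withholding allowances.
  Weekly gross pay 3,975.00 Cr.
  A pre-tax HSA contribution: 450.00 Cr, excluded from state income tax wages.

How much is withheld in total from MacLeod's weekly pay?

501.90 Cr

State Income Tax: taxable = 3,975.00 Cr − 450.00 Cr − 3×45.00 Cr = 3,390.00 Cr
  176.70 Cr + 16.49% × (3,390.00 Cr − 1,900.00 Cr) = 176.70 Cr + 16.49% × 1,490.00 Cr = 422.40 Cr
Unemployment Insurance: 2% × 3,975.00 Cr = 79.50 Cr
Total: 422.40 Cr + 79.50 Cr = 501.90 Cr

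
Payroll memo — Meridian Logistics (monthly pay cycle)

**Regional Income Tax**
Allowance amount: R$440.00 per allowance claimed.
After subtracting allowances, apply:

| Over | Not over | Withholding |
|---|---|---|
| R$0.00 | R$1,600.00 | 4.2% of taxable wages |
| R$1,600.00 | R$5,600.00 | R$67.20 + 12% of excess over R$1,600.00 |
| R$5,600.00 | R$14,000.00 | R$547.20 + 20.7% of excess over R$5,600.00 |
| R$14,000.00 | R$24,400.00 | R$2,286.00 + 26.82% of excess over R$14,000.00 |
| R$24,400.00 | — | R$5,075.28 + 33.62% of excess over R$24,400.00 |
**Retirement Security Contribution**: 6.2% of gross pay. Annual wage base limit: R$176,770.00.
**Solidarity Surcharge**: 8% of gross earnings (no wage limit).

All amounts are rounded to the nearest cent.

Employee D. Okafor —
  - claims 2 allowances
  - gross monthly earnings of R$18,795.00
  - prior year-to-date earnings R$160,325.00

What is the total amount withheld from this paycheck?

Regional Income Tax: taxable = R$18,795.00 − 2×R$440.00 = R$17,915.00
  R$2,286.00 + 26.82% × (R$17,915.00 − R$14,000.00) = R$2,286.00 + 26.82% × R$3,915.00 = R$3,336.00
Retirement Security Contribution: cap R$176,770.00 − YTD R$160,325.00 = R$16,445.00 subject; 6.2% × R$16,445.00 = R$1,019.59
Solidarity Surcharge: 8% × R$18,795.00 = R$1,503.60
Total: R$3,336.00 + R$1,019.59 + R$1,503.60 = R$5,859.19

R$5,859.19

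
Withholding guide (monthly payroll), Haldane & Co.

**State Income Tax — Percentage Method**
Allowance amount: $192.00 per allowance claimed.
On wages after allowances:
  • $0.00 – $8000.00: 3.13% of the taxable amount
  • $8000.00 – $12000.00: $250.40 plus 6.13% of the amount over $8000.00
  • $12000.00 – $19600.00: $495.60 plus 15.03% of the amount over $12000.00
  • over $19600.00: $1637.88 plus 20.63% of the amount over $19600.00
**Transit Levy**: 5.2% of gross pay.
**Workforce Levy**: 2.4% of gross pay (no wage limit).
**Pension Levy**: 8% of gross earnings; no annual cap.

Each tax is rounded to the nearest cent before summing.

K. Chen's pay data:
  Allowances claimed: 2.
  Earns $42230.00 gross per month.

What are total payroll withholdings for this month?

State Income Tax: taxable = $42230.00 − 2×$192.00 = $41846.00
  $1637.88 + 20.63% × ($41846.00 − $19600.00) = $1637.88 + 20.63% × $22246.00 = $6227.23
Transit Levy: 5.2% × $42230.00 = $2195.96
Workforce Levy: 2.4% × $42230.00 = $1013.52
Pension Levy: 8% × $42230.00 = $3378.40
Total: $6227.23 + $2195.96 + $1013.52 + $3378.40 = $12815.11

$12815.11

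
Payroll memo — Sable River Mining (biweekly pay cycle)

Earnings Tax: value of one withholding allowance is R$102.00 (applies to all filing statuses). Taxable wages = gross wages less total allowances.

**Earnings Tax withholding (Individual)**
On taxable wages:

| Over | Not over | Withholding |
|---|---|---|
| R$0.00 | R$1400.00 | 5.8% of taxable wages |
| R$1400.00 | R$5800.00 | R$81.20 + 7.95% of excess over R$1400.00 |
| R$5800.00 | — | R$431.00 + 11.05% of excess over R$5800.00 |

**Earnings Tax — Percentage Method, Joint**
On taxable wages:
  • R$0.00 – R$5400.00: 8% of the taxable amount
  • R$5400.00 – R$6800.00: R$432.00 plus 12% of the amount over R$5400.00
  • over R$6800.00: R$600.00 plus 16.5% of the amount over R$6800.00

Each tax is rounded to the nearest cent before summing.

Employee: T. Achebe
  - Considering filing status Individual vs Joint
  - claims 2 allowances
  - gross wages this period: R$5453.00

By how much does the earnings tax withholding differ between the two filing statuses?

Earnings Tax (Individual): taxable = R$5453.00 − 2×R$102.00 = R$5249.00
  R$81.20 + 7.95% × (R$5249.00 − R$1400.00) = R$81.20 + 7.95% × R$3849.00 = R$387.20
Earnings Tax (Joint): taxable = R$5453.00 − 2×R$102.00 = R$5249.00
  8% × R$5249.00 = R$419.92
Difference: |R$387.20 − R$419.92| = R$32.72 (higher under Joint)

R$32.72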